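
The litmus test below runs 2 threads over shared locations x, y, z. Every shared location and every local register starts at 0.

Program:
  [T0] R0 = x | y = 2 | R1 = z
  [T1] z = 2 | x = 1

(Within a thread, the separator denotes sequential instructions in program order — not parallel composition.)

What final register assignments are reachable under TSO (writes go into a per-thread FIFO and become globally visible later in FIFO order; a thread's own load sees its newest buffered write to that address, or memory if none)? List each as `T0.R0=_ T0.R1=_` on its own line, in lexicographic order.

T0.R0=0 T0.R1=0
T0.R0=0 T0.R1=2
T0.R0=1 T0.R1=2

outcome vector order: (T0.R0,T0.R1)
|TSO outcomes| = 3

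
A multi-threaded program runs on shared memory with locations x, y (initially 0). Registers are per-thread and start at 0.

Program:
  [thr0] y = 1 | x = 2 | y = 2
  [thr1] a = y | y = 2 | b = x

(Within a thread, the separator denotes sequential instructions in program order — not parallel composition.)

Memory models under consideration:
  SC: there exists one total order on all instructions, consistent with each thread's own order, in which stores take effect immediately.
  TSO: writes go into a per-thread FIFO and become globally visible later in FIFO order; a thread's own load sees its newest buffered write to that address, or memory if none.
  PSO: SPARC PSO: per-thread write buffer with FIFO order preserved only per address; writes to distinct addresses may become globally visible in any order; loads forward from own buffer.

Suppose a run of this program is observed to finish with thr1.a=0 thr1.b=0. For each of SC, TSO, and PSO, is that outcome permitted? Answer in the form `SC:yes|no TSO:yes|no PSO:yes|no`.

SC:yes TSO:yes PSO:yes

outcome vector order: (thr1.a,thr1.b)
[SC] allowed = {(0,0) (0,2) (1,0) (1,2) (2,2)}
[TSO] allowed = {(0,0) (0,2) (1,0) (1,2) (2,2)}
[PSO] allowed = {(0,0) (0,2) (1,0) (1,2) (2,0) (2,2)}
target (0,0) ∈ {SC,TSO,PSO}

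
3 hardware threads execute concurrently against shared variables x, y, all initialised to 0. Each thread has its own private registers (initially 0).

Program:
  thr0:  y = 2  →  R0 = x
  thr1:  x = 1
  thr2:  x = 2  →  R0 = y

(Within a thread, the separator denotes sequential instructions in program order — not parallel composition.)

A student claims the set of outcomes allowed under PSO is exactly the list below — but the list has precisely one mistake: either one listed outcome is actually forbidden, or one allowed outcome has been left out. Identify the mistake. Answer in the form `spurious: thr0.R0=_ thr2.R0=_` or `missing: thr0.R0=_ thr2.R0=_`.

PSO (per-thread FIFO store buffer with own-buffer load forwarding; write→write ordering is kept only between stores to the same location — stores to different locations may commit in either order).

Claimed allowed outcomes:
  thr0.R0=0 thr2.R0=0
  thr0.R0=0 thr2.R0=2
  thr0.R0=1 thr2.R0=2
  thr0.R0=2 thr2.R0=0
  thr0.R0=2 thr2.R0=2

outcome vector order: (thr0.R0,thr2.R0)
under PSO → 0/0; 0/2; 1/0; 1/2; 2/0; 2/2
PSO∖claimed = {1/0}

missing: thr0.R0=1 thr2.R0=0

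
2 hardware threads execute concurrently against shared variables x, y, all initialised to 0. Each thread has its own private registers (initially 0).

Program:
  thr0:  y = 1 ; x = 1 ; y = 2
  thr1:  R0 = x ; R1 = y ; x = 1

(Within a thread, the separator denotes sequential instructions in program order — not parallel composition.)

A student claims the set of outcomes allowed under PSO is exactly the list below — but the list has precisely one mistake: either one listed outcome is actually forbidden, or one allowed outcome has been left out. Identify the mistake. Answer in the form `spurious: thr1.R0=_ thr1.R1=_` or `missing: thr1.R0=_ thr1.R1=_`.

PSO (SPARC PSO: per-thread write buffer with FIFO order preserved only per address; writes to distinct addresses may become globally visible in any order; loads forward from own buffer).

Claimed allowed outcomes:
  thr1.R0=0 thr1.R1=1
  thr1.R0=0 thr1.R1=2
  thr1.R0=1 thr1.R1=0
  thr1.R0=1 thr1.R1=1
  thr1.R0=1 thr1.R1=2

outcome vector order: (thr1.R0,thr1.R1)
under PSO → (0,0); (0,1); (0,2); (1,0); (1,1); (1,2)
PSO∖claimed = {(0,0)}

missing: thr1.R0=0 thr1.R1=0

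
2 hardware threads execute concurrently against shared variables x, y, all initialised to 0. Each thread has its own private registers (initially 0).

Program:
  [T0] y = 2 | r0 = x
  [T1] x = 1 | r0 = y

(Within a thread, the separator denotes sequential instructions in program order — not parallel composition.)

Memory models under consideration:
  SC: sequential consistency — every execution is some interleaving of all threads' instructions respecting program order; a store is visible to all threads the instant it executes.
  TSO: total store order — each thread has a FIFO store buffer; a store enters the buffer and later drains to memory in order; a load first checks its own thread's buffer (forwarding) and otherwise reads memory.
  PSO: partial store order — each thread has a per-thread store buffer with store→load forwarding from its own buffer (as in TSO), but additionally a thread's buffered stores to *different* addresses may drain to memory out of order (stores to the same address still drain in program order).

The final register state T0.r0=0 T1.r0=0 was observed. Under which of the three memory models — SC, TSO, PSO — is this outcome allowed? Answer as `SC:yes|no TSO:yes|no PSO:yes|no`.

outcome vector order: (T0.r0,T1.r0)
[SC] allowed = {(0,2), (1,0), (1,2)}
[TSO] allowed = {(0,0), (0,2), (1,0), (1,2)}
[PSO] allowed = {(0,0), (0,2), (1,0), (1,2)}
target (0,0) ∈ {TSO,PSO}

SC:no TSO:yes PSO:yes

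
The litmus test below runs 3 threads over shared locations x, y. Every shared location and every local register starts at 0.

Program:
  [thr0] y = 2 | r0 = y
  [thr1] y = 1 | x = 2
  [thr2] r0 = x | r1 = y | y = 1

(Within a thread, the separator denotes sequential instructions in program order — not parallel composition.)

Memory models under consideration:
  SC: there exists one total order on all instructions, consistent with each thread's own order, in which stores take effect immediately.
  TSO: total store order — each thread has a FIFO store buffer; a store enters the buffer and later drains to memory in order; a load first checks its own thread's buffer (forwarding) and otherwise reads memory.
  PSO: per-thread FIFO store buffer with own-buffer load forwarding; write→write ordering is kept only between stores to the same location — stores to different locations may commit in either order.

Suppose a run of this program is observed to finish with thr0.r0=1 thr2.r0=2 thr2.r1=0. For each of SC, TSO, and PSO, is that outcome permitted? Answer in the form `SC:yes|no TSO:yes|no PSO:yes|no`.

outcome vector order: (thr0.r0,thr2.r0,thr2.r1)
SC (10): (1,0,0) (1,0,1) (1,0,2) (1,2,1) (1,2,2) (2,0,0) (2,0,1) (2,0,2) (2,2,1) (2,2,2)
TSO (10): (1,0,0) (1,0,1) (1,0,2) (1,2,1) (1,2,2) (2,0,0) (2,0,1) (2,0,2) (2,2,1) (2,2,2)
PSO (12): (1,0,0) (1,0,1) (1,0,2) (1,2,0) (1,2,1) (1,2,2) (2,0,0) (2,0,1) (2,0,2) (2,2,0) (2,2,1) (2,2,2)
target (1,2,0) ∈ {PSO}

SC:no TSO:no PSO:yes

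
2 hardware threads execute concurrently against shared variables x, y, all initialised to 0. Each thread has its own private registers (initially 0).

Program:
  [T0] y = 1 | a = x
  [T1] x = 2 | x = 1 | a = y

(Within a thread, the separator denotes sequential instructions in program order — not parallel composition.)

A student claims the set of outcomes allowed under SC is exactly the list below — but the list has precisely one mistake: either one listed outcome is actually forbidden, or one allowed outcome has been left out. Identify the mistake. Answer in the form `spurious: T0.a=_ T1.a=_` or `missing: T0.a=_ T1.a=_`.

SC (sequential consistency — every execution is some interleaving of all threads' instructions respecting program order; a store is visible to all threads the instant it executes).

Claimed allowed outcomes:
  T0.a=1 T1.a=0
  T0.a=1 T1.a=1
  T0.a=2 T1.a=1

outcome vector order: (T0.a,T1.a)
[SC] allowed = {0/1 1/0 1/1 2/1}
SC∖claimed = {0/1}

missing: T0.a=0 T1.a=1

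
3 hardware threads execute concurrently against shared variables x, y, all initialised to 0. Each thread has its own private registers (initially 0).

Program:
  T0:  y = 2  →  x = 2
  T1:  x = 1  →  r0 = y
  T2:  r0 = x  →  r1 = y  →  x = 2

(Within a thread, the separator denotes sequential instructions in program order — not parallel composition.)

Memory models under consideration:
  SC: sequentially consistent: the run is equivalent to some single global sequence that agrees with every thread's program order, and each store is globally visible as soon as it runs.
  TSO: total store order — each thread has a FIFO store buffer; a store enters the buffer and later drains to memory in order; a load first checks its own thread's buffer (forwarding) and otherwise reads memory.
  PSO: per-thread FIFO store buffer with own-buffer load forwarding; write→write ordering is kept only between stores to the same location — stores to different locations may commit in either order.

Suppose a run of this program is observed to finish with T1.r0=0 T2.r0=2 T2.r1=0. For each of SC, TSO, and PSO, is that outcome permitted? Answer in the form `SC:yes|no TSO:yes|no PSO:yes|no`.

outcome vector order: (T1.r0,T2.r0,T2.r1)
SC (10): (0,0,0); (0,0,2); (0,1,0); (0,1,2); (0,2,2); (2,0,0); (2,0,2); (2,1,0); (2,1,2); (2,2,2)
TSO (10): (0,0,0); (0,0,2); (0,1,0); (0,1,2); (0,2,2); (2,0,0); (2,0,2); (2,1,0); (2,1,2); (2,2,2)
PSO (12): (0,0,0); (0,0,2); (0,1,0); (0,1,2); (0,2,0); (0,2,2); (2,0,0); (2,0,2); (2,1,0); (2,1,2); (2,2,0); (2,2,2)
target (0,2,0) ∈ {PSO}

SC:no TSO:no PSO:yes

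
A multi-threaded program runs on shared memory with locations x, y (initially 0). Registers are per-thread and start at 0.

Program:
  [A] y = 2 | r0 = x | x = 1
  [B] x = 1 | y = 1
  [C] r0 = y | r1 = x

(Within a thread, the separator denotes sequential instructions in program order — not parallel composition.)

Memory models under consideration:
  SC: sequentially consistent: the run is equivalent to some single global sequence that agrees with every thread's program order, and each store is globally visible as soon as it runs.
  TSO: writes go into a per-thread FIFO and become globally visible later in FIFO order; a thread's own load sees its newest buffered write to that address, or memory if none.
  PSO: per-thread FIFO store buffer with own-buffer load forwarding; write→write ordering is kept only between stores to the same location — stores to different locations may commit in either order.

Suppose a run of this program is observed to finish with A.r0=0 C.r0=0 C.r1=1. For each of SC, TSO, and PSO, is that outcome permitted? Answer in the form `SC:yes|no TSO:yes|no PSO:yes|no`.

outcome vector order: (A.r0,C.r0,C.r1)
under SC → 0/0/0; 0/0/1; 0/1/1; 0/2/0; 0/2/1; 1/0/0; 1/0/1; 1/1/1; 1/2/0; 1/2/1
under TSO → 0/0/0; 0/0/1; 0/1/1; 0/2/0; 0/2/1; 1/0/0; 1/0/1; 1/1/1; 1/2/0; 1/2/1
under PSO → 0/0/0; 0/0/1; 0/1/0; 0/1/1; 0/2/0; 0/2/1; 1/0/0; 1/0/1; 1/1/0; 1/1/1; 1/2/0; 1/2/1
target 0/0/1 ∈ {SC,TSO,PSO}

SC:yes TSO:yes PSO:yes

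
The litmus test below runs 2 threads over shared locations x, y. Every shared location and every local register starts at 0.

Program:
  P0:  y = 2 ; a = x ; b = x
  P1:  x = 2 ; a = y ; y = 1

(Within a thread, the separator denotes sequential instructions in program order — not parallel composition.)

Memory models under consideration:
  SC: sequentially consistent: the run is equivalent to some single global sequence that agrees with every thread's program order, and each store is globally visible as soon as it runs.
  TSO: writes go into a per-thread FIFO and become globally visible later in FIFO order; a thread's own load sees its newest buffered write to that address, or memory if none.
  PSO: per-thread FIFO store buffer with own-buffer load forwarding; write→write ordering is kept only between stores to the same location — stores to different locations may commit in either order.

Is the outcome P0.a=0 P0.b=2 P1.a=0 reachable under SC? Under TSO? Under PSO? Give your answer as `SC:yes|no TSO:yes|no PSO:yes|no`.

SC:no TSO:yes PSO:yes

outcome vector order: (P0.a,P0.b,P1.a)
[SC] allowed = {002; 022; 220; 222}
[TSO] allowed = {000; 002; 020; 022; 220; 222}
[PSO] allowed = {000; 002; 020; 022; 220; 222}
target 020 ∈ {TSO,PSO}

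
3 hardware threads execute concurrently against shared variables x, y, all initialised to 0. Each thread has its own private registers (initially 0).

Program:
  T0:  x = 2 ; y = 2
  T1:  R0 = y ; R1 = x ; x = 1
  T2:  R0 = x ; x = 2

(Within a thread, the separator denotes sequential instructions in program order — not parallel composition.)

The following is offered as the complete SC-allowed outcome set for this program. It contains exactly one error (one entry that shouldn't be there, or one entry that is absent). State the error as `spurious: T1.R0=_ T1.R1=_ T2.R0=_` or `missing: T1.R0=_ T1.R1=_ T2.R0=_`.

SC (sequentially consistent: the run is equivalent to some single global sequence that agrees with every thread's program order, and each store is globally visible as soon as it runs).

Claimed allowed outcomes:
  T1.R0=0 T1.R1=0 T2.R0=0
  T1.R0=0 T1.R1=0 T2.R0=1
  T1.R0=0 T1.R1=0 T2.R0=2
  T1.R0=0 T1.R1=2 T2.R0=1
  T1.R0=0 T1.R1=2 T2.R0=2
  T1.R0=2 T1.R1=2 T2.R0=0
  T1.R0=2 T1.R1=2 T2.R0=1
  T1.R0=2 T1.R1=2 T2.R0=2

outcome vector order: (T1.R0,T1.R1,T2.R0)
[SC] allowed = {(0,0,0); (0,0,1); (0,0,2); (0,2,0); (0,2,1); (0,2,2); (2,2,0); (2,2,1); (2,2,2)}
SC∖claimed = {(0,2,0)}

missing: T1.R0=0 T1.R1=2 T2.R0=0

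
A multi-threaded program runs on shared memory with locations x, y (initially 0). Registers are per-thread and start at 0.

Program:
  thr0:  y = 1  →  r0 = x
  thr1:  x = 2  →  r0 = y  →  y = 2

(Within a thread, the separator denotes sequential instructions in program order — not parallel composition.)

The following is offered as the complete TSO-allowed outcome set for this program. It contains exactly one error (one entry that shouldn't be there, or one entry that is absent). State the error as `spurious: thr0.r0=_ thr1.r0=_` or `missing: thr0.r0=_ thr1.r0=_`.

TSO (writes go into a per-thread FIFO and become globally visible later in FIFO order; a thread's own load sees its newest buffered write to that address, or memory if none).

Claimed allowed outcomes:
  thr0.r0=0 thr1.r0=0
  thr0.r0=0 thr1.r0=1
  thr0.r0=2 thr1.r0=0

missing: thr0.r0=2 thr1.r0=1

outcome vector order: (thr0.r0,thr1.r0)
TSO: 4 outcomes — {0/0; 0/1; 2/0; 2/1}
TSO∖claimed = {2/1}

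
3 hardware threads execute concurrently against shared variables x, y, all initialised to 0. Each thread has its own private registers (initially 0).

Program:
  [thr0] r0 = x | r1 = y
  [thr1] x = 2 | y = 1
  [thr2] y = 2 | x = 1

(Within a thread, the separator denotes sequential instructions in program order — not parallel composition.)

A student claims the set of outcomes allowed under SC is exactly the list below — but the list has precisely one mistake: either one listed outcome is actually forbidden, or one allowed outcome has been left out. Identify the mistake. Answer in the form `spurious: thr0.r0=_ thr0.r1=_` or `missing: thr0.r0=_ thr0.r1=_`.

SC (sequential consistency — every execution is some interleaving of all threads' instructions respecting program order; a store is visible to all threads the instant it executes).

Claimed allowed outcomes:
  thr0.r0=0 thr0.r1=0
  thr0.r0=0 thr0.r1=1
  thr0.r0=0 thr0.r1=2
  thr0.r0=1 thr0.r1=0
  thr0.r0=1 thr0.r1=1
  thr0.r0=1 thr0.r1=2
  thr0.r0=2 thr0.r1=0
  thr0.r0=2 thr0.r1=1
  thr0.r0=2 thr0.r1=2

spurious: thr0.r0=1 thr0.r1=0

outcome vector order: (thr0.r0,thr0.r1)
SC: 8 outcomes — {(0,0), (0,1), (0,2), (1,1), (1,2), (2,0), (2,1), (2,2)}
claimed∖SC = {(1,0)}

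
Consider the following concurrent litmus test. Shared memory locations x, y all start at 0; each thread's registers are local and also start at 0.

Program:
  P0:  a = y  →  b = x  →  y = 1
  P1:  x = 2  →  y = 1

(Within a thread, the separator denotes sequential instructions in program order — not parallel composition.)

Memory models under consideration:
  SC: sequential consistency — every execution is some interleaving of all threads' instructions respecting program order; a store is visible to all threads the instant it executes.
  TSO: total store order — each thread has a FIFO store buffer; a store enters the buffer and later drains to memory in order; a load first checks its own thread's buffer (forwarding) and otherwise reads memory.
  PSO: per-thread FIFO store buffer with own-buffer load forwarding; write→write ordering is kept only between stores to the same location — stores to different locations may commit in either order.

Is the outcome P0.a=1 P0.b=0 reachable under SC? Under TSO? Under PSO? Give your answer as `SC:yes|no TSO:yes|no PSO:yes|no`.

SC:no TSO:no PSO:yes

outcome vector order: (P0.a,P0.b)
SC: 3 outcomes — {00; 02; 12}
TSO: 3 outcomes — {00; 02; 12}
PSO: 4 outcomes — {00; 02; 10; 12}
target 10 ∈ {PSO}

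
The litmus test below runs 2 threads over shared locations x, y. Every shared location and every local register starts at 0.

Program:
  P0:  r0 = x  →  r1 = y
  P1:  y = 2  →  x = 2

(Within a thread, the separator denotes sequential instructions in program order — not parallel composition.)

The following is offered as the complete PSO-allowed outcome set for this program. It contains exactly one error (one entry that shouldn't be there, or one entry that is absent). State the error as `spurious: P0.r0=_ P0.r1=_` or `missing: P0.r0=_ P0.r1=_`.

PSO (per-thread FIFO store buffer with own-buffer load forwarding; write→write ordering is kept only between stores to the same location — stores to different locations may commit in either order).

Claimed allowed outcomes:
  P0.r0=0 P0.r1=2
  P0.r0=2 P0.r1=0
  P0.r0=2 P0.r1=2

missing: P0.r0=0 P0.r1=0

outcome vector order: (P0.r0,P0.r1)
under PSO → (0,0), (0,2), (2,0), (2,2)
PSO∖claimed = {(0,0)}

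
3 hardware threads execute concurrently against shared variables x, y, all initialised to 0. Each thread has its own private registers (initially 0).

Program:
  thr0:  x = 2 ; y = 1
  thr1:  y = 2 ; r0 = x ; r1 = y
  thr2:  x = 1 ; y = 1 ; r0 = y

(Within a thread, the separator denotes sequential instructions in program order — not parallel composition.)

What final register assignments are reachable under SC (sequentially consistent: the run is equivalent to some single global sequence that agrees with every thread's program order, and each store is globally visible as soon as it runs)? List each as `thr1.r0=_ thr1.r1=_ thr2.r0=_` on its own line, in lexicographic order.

outcome vector order: (thr1.r0,thr1.r1,thr2.r0)
|SC outcomes| = 10

thr1.r0=0 thr1.r1=1 thr2.r0=1
thr1.r0=0 thr1.r1=2 thr2.r0=1
thr1.r0=1 thr1.r1=1 thr2.r0=1
thr1.r0=1 thr1.r1=1 thr2.r0=2
thr1.r0=1 thr1.r1=2 thr2.r0=1
thr1.r0=1 thr1.r1=2 thr2.r0=2
thr1.r0=2 thr1.r1=1 thr2.r0=1
thr1.r0=2 thr1.r1=1 thr2.r0=2
thr1.r0=2 thr1.r1=2 thr2.r0=1
thr1.r0=2 thr1.r1=2 thr2.r0=2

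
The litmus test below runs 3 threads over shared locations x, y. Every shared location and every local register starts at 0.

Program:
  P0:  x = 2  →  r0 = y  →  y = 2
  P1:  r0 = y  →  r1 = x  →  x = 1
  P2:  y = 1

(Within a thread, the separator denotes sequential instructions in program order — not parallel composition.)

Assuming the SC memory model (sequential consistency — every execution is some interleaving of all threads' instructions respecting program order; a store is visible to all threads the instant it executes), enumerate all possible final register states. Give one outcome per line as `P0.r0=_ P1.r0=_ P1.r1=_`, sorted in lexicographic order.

P0.r0=0 P1.r0=0 P1.r1=0
P0.r0=0 P1.r0=0 P1.r1=2
P0.r0=0 P1.r0=1 P1.r1=2
P0.r0=0 P1.r0=2 P1.r1=2
P0.r0=1 P1.r0=0 P1.r1=0
P0.r0=1 P1.r0=0 P1.r1=2
P0.r0=1 P1.r0=1 P1.r1=0
P0.r0=1 P1.r0=1 P1.r1=2
P0.r0=1 P1.r0=2 P1.r1=2

outcome vector order: (P0.r0,P1.r0,P1.r1)
|SC outcomes| = 9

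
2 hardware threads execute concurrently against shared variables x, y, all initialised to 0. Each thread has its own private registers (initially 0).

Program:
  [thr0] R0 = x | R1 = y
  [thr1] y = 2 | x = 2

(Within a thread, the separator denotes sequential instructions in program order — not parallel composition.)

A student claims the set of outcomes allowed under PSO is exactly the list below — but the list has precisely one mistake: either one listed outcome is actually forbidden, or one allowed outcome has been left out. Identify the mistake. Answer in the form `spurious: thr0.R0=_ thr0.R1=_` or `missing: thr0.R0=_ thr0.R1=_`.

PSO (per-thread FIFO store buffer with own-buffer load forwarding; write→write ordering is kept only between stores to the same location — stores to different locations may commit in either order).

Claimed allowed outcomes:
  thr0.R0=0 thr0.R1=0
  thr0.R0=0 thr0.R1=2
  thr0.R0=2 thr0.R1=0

outcome vector order: (thr0.R0,thr0.R1)
[PSO] allowed = {00; 02; 20; 22}
PSO∖claimed = {22}

missing: thr0.R0=2 thr0.R1=2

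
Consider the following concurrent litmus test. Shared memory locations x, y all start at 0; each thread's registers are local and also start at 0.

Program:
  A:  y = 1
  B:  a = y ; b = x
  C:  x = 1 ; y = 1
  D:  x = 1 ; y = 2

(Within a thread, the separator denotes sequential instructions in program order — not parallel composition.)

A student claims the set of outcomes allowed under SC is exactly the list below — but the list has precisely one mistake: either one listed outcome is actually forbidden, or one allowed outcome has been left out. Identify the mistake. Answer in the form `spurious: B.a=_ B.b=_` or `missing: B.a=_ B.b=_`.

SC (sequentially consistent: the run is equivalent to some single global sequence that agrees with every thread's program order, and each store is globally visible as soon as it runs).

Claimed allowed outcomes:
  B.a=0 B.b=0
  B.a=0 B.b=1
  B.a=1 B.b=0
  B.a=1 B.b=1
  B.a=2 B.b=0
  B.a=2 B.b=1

spurious: B.a=2 B.b=0

outcome vector order: (B.a,B.b)
SC: 5 outcomes — {00, 01, 10, 11, 21}
claimed∖SC = {20}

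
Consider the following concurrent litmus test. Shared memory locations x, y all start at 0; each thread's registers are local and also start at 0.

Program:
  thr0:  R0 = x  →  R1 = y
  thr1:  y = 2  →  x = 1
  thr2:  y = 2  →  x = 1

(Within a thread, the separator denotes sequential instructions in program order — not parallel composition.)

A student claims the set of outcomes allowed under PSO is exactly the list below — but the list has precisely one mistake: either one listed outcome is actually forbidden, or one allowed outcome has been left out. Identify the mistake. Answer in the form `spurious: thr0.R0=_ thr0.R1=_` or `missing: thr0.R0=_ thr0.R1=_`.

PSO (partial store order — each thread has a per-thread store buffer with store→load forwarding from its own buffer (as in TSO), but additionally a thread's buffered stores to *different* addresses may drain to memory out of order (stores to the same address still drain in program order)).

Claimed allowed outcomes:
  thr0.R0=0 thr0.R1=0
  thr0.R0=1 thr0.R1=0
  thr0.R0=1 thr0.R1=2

outcome vector order: (thr0.R0,thr0.R1)
under PSO → <0 0>, <0 2>, <1 0>, <1 2>
PSO∖claimed = {<0 2>}

missing: thr0.R0=0 thr0.R1=2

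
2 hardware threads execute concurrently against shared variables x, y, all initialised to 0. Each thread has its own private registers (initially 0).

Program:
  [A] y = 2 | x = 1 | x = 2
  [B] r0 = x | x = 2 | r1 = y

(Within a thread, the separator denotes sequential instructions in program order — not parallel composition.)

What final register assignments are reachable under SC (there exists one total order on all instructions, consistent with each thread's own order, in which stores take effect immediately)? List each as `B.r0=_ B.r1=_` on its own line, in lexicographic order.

outcome vector order: (B.r0,B.r1)
|SC outcomes| = 4

B.r0=0 B.r1=0
B.r0=0 B.r1=2
B.r0=1 B.r1=2
B.r0=2 B.r1=2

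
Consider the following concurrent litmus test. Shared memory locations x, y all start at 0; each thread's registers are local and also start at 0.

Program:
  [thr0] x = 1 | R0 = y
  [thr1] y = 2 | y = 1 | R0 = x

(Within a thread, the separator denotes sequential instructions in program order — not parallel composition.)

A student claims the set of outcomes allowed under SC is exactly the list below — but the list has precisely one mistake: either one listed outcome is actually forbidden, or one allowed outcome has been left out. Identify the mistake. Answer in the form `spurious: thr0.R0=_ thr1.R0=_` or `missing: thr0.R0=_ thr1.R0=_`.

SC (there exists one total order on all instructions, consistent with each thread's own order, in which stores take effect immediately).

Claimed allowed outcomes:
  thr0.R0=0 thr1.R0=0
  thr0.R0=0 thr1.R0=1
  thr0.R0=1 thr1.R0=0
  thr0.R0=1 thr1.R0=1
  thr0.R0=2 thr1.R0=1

outcome vector order: (thr0.R0,thr1.R0)
SC: 4 outcomes — {(0,1); (1,0); (1,1); (2,1)}
claimed∖SC = {(0,0)}

spurious: thr0.R0=0 thr1.R0=0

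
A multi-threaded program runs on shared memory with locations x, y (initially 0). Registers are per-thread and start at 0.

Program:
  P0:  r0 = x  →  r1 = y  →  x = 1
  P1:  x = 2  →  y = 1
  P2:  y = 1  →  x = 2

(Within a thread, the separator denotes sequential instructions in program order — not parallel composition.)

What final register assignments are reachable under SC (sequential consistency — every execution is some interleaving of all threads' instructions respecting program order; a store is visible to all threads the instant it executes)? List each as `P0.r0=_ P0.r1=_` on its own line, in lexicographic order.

outcome vector order: (P0.r0,P0.r1)
|SC outcomes| = 4

P0.r0=0 P0.r1=0
P0.r0=0 P0.r1=1
P0.r0=2 P0.r1=0
P0.r0=2 P0.r1=1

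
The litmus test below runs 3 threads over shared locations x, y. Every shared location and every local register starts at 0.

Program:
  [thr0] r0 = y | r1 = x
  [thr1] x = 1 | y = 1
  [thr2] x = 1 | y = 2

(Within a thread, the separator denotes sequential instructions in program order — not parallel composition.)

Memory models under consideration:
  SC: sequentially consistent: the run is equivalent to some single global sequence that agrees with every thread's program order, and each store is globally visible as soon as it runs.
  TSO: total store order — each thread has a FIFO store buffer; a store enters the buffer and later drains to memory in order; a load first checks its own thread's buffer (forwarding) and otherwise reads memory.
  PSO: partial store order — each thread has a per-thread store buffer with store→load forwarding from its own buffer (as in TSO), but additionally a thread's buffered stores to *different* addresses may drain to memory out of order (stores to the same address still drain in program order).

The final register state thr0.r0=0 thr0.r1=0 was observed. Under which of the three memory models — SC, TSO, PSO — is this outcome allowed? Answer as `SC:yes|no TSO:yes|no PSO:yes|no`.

SC:yes TSO:yes PSO:yes

outcome vector order: (thr0.r0,thr0.r1)
SC (4): 00; 01; 11; 21
TSO (4): 00; 01; 11; 21
PSO (6): 00; 01; 10; 11; 20; 21
target 00 ∈ {SC,TSO,PSO}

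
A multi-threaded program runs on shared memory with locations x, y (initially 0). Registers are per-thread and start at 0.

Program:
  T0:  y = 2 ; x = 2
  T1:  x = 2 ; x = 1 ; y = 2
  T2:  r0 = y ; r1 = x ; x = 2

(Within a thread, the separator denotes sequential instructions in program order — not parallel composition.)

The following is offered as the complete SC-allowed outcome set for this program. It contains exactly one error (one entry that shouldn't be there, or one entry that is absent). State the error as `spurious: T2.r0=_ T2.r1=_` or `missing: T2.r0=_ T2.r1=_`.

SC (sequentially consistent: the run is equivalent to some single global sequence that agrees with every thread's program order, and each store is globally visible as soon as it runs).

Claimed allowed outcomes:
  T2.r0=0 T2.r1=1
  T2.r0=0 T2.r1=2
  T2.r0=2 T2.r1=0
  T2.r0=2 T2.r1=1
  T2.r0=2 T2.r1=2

outcome vector order: (T2.r0,T2.r1)
SC: 6 outcomes — {<0 0>, <0 1>, <0 2>, <2 0>, <2 1>, <2 2>}
SC∖claimed = {<0 0>}

missing: T2.r0=0 T2.r1=0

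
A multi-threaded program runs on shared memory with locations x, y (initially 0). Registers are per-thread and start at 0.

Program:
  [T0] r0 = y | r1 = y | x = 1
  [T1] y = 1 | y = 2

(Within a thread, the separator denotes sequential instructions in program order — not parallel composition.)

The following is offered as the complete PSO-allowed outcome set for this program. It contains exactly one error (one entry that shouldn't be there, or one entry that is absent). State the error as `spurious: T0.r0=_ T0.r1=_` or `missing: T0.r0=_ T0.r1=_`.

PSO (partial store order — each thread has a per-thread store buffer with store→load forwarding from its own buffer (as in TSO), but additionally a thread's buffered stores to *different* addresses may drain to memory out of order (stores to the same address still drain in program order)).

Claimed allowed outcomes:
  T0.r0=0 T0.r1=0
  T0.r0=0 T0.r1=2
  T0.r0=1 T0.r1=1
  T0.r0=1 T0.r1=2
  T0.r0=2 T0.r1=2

missing: T0.r0=0 T0.r1=1

outcome vector order: (T0.r0,T0.r1)
PSO (6): <0 0> <0 1> <0 2> <1 1> <1 2> <2 2>
PSO∖claimed = {<0 1>}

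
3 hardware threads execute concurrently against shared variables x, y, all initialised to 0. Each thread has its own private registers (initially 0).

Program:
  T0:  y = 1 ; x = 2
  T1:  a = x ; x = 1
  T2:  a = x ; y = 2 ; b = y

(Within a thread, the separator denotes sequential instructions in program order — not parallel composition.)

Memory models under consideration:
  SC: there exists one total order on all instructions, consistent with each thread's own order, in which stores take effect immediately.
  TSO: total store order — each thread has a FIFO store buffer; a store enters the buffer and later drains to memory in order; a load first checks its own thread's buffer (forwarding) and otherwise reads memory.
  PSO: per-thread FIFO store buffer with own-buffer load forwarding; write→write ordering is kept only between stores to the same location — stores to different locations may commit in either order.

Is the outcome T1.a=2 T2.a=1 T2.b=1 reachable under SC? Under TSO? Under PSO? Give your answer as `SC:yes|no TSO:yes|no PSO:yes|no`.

SC:no TSO:no PSO:yes

outcome vector order: (T1.a,T2.a,T2.b)
under SC → 001 002 011 012 022 201 202 212 222
under TSO → 001 002 011 012 022 201 202 212 222
under PSO → 001 002 011 012 021 022 201 202 211 212 221 222
target 211 ∈ {PSO}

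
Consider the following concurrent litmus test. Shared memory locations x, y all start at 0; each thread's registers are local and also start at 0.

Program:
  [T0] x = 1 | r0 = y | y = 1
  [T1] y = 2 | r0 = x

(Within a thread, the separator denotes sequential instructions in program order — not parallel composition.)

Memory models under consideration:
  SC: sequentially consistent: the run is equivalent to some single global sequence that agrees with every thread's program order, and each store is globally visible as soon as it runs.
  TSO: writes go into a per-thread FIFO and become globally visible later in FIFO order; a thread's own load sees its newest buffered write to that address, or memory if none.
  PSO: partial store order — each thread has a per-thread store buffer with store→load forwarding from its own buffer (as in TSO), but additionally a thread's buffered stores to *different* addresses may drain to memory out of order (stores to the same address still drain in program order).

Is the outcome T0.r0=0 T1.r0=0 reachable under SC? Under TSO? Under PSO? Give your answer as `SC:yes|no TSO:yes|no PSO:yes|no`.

SC:no TSO:yes PSO:yes

outcome vector order: (T0.r0,T1.r0)
SC: 3 outcomes — {(0,1) (2,0) (2,1)}
TSO: 4 outcomes — {(0,0) (0,1) (2,0) (2,1)}
PSO: 4 outcomes — {(0,0) (0,1) (2,0) (2,1)}
target (0,0) ∈ {TSO,PSO}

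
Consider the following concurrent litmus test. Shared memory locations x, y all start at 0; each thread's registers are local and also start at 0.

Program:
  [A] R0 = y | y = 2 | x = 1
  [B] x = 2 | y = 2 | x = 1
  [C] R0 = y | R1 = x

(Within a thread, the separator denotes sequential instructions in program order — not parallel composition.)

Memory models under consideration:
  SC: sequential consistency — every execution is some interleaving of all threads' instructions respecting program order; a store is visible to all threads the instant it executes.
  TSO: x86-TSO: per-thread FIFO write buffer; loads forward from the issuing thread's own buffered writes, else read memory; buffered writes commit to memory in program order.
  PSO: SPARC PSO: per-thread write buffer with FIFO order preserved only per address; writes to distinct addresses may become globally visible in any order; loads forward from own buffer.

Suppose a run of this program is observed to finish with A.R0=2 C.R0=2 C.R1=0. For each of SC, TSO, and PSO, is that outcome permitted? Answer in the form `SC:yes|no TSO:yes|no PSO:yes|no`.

SC:no TSO:no PSO:yes

outcome vector order: (A.R0,C.R0,C.R1)
[SC] allowed = {(0,0,0); (0,0,1); (0,0,2); (0,2,0); (0,2,1); (0,2,2); (2,0,0); (2,0,1); (2,0,2); (2,2,1); (2,2,2)}
[TSO] allowed = {(0,0,0); (0,0,1); (0,0,2); (0,2,0); (0,2,1); (0,2,2); (2,0,0); (2,0,1); (2,0,2); (2,2,1); (2,2,2)}
[PSO] allowed = {(0,0,0); (0,0,1); (0,0,2); (0,2,0); (0,2,1); (0,2,2); (2,0,0); (2,0,1); (2,0,2); (2,2,0); (2,2,1); (2,2,2)}
target (2,2,0) ∈ {PSO}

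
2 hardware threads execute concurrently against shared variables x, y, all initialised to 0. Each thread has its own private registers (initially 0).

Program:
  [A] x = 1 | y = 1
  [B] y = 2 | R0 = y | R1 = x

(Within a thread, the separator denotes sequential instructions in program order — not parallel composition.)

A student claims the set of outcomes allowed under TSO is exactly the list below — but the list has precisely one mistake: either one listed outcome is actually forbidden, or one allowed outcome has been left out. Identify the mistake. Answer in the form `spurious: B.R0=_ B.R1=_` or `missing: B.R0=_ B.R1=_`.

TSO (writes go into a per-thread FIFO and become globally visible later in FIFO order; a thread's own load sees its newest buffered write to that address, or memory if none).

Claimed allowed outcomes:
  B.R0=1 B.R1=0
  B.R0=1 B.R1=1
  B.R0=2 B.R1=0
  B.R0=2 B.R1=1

spurious: B.R0=1 B.R1=0

outcome vector order: (B.R0,B.R1)
TSO: 3 outcomes — {11; 20; 21}
claimed∖TSO = {10}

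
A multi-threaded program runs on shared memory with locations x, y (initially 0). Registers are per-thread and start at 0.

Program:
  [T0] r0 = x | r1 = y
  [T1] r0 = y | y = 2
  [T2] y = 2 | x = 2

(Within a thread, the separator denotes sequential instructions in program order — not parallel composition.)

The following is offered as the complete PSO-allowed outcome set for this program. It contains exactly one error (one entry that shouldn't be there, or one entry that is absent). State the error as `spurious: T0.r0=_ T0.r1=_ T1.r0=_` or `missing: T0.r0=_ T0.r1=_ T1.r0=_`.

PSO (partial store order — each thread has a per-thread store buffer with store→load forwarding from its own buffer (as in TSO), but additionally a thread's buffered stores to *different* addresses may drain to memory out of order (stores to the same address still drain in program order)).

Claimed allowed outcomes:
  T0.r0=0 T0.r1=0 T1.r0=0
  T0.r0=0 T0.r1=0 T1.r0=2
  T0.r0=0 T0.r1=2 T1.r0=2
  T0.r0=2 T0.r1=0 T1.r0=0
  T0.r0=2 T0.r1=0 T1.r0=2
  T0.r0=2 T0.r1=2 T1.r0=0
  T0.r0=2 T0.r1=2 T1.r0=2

missing: T0.r0=0 T0.r1=2 T1.r0=0

outcome vector order: (T0.r0,T0.r1,T1.r0)
PSO: 8 outcomes — {000; 002; 020; 022; 200; 202; 220; 222}
PSO∖claimed = {020}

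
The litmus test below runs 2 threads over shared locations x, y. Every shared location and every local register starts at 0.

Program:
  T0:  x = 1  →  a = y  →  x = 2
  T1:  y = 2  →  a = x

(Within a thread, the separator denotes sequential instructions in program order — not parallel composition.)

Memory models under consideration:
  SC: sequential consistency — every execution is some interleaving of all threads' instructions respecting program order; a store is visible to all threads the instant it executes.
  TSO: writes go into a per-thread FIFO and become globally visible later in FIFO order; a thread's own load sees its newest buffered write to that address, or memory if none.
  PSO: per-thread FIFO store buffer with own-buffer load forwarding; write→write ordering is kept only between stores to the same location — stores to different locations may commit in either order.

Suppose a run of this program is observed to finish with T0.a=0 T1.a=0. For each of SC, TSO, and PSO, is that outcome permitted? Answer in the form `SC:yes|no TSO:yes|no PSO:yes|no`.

SC:no TSO:yes PSO:yes

outcome vector order: (T0.a,T1.a)
[SC] allowed = {(0,1), (0,2), (2,0), (2,1), (2,2)}
[TSO] allowed = {(0,0), (0,1), (0,2), (2,0), (2,1), (2,2)}
[PSO] allowed = {(0,0), (0,1), (0,2), (2,0), (2,1), (2,2)}
target (0,0) ∈ {TSO,PSO}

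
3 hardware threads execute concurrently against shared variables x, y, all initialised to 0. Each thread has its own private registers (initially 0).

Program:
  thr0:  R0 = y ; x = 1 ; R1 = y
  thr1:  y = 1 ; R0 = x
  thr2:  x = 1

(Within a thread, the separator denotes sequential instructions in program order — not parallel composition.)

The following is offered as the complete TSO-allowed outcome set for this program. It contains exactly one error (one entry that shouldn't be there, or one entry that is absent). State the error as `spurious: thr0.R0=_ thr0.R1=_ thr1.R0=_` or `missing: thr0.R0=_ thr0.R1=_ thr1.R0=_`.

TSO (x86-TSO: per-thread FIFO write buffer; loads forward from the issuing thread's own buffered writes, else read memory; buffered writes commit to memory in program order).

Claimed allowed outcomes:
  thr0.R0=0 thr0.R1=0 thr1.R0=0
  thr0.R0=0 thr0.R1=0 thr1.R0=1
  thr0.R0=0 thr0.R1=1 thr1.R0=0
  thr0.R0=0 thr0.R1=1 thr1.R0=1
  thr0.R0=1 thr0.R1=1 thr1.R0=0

missing: thr0.R0=1 thr0.R1=1 thr1.R0=1

outcome vector order: (thr0.R0,thr0.R1,thr1.R0)
TSO: 6 outcomes — {(0,0,0); (0,0,1); (0,1,0); (0,1,1); (1,1,0); (1,1,1)}
TSO∖claimed = {(1,1,1)}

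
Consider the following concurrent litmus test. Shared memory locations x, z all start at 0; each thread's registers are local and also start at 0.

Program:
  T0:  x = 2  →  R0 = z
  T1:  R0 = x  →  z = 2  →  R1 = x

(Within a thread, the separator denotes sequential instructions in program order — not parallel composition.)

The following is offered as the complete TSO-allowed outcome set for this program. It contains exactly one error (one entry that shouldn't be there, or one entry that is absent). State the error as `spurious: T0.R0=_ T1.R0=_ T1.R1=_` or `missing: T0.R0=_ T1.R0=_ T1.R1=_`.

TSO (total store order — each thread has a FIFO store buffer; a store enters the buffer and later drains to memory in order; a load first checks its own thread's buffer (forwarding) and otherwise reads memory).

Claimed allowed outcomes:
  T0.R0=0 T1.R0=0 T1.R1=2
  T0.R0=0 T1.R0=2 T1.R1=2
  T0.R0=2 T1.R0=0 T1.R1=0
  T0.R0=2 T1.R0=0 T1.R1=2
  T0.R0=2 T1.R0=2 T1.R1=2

missing: T0.R0=0 T1.R0=0 T1.R1=0

outcome vector order: (T0.R0,T1.R0,T1.R1)
TSO: 6 outcomes — {(0,0,0); (0,0,2); (0,2,2); (2,0,0); (2,0,2); (2,2,2)}
TSO∖claimed = {(0,0,0)}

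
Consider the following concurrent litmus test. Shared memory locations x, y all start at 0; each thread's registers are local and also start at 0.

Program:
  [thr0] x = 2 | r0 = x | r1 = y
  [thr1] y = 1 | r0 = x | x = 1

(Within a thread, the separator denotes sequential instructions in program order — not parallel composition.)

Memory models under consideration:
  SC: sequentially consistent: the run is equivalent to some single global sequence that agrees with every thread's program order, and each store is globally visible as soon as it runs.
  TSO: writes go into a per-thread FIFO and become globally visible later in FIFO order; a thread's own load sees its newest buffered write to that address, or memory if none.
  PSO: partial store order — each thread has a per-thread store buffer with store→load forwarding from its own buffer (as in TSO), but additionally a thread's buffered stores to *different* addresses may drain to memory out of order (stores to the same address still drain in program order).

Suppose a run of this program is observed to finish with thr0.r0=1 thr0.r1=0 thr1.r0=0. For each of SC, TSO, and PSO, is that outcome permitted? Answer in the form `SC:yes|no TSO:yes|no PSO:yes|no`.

outcome vector order: (thr0.r0,thr0.r1,thr1.r0)
under SC → <1 1 0>; <1 1 2>; <2 0 2>; <2 1 0>; <2 1 2>
under TSO → <1 1 0>; <1 1 2>; <2 0 0>; <2 0 2>; <2 1 0>; <2 1 2>
under PSO → <1 0 0>; <1 0 2>; <1 1 0>; <1 1 2>; <2 0 0>; <2 0 2>; <2 1 0>; <2 1 2>
target <1 0 0> ∈ {PSO}

SC:no TSO:no PSO:yes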